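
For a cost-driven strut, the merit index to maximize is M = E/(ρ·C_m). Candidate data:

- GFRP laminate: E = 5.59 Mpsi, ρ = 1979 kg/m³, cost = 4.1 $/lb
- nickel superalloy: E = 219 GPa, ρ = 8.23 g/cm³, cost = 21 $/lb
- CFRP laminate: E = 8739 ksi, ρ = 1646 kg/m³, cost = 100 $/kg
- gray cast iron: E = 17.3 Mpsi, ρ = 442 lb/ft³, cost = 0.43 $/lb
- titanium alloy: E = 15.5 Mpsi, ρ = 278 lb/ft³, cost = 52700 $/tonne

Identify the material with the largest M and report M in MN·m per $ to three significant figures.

gray cast iron, M = 17.8 MN·m per $

After converting to SI:
  GFRP laminate: E = 38.54 GPa, ρ = 1979 kg/m³, cost = 9.039 $/kg
  nickel superalloy: E = 219.0 GPa, ρ = 8230 kg/m³, cost = 46.30 $/kg
  CFRP laminate: E = 60.25 GPa, ρ = 1646 kg/m³, cost = 100.0 $/kg
  gray cast iron: E = 119.3 GPa, ρ = 7080 kg/m³, cost = 0.9480 $/kg
  titanium alloy: E = 106.9 GPa, ρ = 4453 kg/m³, cost = 52.70 $/kg
  gray cast iron: M = 17.8 MN·m per $
  GFRP laminate: M = 2.15 MN·m per $
  nickel superalloy: M = 0.575 MN·m per $
  titanium alloy: M = 0.455 MN·m per $
  CFRP laminate: M = 0.366 MN·m per $
Gray cast iron has the largest M.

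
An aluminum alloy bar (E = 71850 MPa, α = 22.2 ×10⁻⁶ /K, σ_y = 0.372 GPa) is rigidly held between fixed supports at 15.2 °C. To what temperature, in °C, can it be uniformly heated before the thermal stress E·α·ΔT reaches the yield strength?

E = 71850 MPa = 71.85 GPa.
σ_y = 0.372 GPa = 372.0 MPa.
E·α·ΔT = 372.0 MPa ⇒ ΔT = 372.0 / (71.85×10³ × 22.2×10⁻⁶) = 233.2 K.
T = 15.2 + 233.2 = 248.4 °C.

248 °C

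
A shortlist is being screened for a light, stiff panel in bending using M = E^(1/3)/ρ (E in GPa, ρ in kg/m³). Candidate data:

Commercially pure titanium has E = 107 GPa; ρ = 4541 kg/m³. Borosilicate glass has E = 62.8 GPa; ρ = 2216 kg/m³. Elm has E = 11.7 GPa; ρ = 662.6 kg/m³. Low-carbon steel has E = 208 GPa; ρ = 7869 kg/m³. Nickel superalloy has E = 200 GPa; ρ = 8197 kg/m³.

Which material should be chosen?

Computing M directly (units already consistent):
  elm: M = 3.43×10⁻³
  borosilicate glass: M = 1.79×10⁻³
  commercially pure titanium: M = 1.05×10⁻³
  low-carbon steel: M = 0.753×10⁻³
  nickel superalloy: M = 0.713×10⁻³
The maximum is for elm.

elm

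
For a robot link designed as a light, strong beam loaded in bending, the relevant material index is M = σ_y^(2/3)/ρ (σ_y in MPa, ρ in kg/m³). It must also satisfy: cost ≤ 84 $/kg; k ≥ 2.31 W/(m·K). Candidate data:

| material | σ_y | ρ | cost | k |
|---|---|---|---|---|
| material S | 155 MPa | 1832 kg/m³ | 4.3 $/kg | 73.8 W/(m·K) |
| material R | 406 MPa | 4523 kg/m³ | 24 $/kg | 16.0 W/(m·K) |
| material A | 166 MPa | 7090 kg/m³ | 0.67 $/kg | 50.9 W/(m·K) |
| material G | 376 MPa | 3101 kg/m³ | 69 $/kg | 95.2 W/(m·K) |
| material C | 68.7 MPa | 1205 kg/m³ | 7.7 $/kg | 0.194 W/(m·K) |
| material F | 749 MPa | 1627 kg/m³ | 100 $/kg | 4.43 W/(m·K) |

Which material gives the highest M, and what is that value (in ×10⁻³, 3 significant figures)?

Screen on constraints: cost ≤ 84 $/kg; k ≥ 2.31 W/(m·K). Survivors: material S, material R, material A, material G.
Evaluate M for each candidate:
  material G: M = 16.8×10⁻³
  material S: M = 15.8×10⁻³
  material R: M = 12.1×10⁻³
  material A: M = 4.26×10⁻³
Material G ranks first.

material G, M = 16.8×10⁻³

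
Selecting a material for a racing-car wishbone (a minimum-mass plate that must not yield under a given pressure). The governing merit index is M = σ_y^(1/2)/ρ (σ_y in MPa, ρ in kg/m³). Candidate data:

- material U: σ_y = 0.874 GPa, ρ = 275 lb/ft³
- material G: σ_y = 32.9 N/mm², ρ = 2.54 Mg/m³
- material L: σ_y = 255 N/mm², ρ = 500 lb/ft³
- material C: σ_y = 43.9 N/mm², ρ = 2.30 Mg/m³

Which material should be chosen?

material U

Convert each candidate to consistent units, then evaluate M:
  material U: σ_y = 874.0 MPa, ρ = 4405 kg/m³
  material G: σ_y = 32.90 MPa, ρ = 2540 kg/m³
  material L: σ_y = 255.0 MPa, ρ = 8009 kg/m³
  material C: σ_y = 43.90 MPa, ρ = 2300 kg/m³
  material U: M = 6.71×10⁻³
  material C: M = 2.88×10⁻³
  material G: M = 2.26×10⁻³
  material L: M = 1.99×10⁻³
The maximum is for material U.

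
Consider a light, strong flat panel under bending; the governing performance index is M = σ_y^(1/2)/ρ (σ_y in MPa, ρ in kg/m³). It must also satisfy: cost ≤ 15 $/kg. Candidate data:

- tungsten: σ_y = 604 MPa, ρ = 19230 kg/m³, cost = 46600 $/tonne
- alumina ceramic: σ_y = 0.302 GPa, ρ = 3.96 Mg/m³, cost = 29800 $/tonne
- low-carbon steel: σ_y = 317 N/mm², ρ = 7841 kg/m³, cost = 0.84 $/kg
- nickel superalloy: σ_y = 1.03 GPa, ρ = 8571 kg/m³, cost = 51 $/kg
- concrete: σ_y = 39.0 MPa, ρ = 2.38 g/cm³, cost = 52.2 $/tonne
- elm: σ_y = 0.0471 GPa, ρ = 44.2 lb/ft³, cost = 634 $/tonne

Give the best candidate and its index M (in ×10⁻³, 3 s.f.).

elm, M = 9.69×10⁻³

Screen on constraints: cost ≤ 15 $/kg. Survivors: low-carbon steel, concrete, elm.
After converting to SI:
  low-carbon steel: σ_y = 317.0 MPa, ρ = 7841 kg/m³
  concrete: σ_y = 39.00 MPa, ρ = 2380 kg/m³
  elm: σ_y = 47.10 MPa, ρ = 708.0 kg/m³
  elm: M = 9.69×10⁻³
  concrete: M = 2.62×10⁻³
  low-carbon steel: M = 2.27×10⁻³
Highest index: elm.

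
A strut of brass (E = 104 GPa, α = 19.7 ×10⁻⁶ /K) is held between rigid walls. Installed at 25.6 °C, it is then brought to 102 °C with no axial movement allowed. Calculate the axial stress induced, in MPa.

ΔT = 76.40 K. Constrained thermal stress σ = E·α·ΔT = 104.0×10³ MPa × 19.7×10⁻⁶ × 76.40 = 157 MPa (compressive).

157 MPa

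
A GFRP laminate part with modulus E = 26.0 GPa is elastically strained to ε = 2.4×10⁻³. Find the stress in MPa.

σ = E·ε = 26000 MPa × 2.4×10⁻³ = 62.4 MPa.

62.4 MPa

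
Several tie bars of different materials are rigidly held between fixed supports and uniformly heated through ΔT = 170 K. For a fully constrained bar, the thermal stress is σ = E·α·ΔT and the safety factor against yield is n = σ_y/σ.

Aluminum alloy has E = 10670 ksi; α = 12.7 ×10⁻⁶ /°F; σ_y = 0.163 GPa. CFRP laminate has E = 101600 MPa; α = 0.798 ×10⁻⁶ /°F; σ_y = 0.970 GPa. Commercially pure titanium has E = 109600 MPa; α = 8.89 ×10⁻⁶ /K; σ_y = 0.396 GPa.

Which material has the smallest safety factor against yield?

Converting E to GPa, α to ×10⁻⁶/K, σ_y to MPa, then σ and n for each:
  aluminum alloy: E = 73.57, α = 22.9, σ_y = 163.0 → σ = 286 MPa, n = 0.570
  CFRP laminate: E = 101.6, α = 1.44, σ_y = 970.0 → σ = 24.8 MPa, n = 39.1
  commercially pure titanium: E = 109.6, α = 8.89, σ_y = 396.0 → σ = 166 MPa, n = 2.39
Aluminum alloy has the lowest safety factor, n = 0.570.

aluminum alloy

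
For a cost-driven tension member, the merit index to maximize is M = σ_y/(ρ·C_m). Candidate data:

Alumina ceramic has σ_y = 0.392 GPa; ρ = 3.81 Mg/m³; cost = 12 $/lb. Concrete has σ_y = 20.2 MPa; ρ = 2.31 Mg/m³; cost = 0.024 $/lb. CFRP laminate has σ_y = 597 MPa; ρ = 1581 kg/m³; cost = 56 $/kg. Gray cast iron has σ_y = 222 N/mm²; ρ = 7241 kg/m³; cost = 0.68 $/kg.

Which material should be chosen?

Convert each candidate to consistent units, then evaluate M:
  alumina ceramic: σ_y = 392.0 MPa, ρ = 3810 kg/m³, cost = 26.46 $/kg
  concrete: σ_y = 20.20 MPa, ρ = 2310 kg/m³, cost = 0.05291 $/kg
  CFRP laminate: σ_y = 597.0 MPa, ρ = 1581 kg/m³, cost = 56.00 $/kg
  gray cast iron: σ_y = 222.0 MPa, ρ = 7241 kg/m³, cost = 0.6800 $/kg
  concrete: M = 165 kN·m per $
  gray cast iron: M = 45.1 kN·m per $
  CFRP laminate: M = 6.74 kN·m per $
  alumina ceramic: M = 3.89 kN·m per $
Concrete ranks first.

concrete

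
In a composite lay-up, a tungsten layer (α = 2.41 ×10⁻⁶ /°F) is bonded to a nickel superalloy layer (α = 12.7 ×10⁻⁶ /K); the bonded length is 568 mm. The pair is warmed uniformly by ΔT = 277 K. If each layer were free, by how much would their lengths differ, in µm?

tungsten: α = 2.41×10⁻⁶/°F × 9/5 = 4.34×10⁻⁶/K.
Δα = |4.34 − 12.7|×10⁻⁶/K = 8.36×10⁻⁶/K.
ΔL_mismatch = Δα·L·ΔT = 8.36×10⁻⁶ × 568.0 mm × 277.0 K = 1320 µm.

1320 µm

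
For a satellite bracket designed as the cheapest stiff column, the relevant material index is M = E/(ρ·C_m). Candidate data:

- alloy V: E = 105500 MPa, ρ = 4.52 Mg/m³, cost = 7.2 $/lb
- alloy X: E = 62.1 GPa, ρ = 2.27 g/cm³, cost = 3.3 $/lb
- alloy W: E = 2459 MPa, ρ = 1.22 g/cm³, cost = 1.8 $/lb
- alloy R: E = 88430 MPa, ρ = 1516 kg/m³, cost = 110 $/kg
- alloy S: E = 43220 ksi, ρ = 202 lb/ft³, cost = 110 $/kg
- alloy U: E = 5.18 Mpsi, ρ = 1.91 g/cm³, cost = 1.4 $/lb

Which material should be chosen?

Putting every candidate on a common basis:
  alloy V: E = 105.5 GPa, ρ = 4520 kg/m³, cost = 15.87 $/kg
  alloy X: E = 62.10 GPa, ρ = 2270 kg/m³, cost = 7.275 $/kg
  alloy W: E = 2.459 GPa, ρ = 1220 kg/m³, cost = 3.968 $/kg
  alloy R: E = 88.43 GPa, ρ = 1516 kg/m³, cost = 110.0 $/kg
  alloy S: E = 298.0 GPa, ρ = 3236 kg/m³, cost = 110.0 $/kg
  alloy U: E = 35.71 GPa, ρ = 1910 kg/m³, cost = 3.086 $/kg
  alloy U: M = 6.06 MN·m per $
  alloy X: M = 3.76 MN·m per $
  alloy V: M = 1.47 MN·m per $
  alloy S: M = 0.837 MN·m per $
  alloy R: M = 0.530 MN·m per $
  alloy W: M = 0.508 MN·m per $
The maximum is for alloy U.

alloy U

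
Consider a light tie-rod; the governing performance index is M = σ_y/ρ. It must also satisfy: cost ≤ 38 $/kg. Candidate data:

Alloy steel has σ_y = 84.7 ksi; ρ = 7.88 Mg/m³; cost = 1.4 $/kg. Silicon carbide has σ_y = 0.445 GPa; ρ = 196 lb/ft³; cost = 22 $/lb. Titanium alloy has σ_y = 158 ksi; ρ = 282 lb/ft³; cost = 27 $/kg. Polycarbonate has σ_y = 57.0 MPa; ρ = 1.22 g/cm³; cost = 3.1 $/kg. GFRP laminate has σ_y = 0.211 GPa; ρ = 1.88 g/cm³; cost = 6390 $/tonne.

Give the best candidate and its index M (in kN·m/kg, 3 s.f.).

titanium alloy, M = 241 kN·m/kg

Screen on constraints: cost ≤ 38 $/kg. Survivors: alloy steel, titanium alloy, polycarbonate, GFRP laminate.
Putting every candidate on a common basis:
  alloy steel: σ_y = 584.0 MPa, ρ = 7880 kg/m³
  titanium alloy: σ_y = 1089 MPa, ρ = 4517 kg/m³
  polycarbonate: σ_y = 57.00 MPa, ρ = 1220 kg/m³
  GFRP laminate: σ_y = 211.0 MPa, ρ = 1880 kg/m³
  titanium alloy: M = 241 kN·m/kg
  GFRP laminate: M = 112 kN·m/kg
  alloy steel: M = 74.1 kN·m/kg
  polycarbonate: M = 46.7 kN·m/kg
Highest index: titanium alloy.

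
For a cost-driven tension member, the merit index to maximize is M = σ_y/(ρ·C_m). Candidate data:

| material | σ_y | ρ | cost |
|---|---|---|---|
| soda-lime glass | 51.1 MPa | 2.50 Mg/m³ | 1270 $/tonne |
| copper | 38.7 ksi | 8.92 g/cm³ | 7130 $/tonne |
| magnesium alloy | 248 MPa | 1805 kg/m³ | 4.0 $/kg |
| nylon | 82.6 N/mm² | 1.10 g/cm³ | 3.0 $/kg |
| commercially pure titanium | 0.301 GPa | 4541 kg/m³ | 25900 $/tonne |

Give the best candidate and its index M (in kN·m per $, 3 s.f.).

In SI units:
  soda-lime glass: σ_y = 51.10 MPa, ρ = 2500 kg/m³, cost = 1.270 $/kg
  copper: σ_y = 266.8 MPa, ρ = 8920 kg/m³, cost = 7.130 $/kg
  magnesium alloy: σ_y = 248.0 MPa, ρ = 1805 kg/m³, cost = 4.000 $/kg
  nylon: σ_y = 82.60 MPa, ρ = 1100 kg/m³, cost = 3.000 $/kg
  commercially pure titanium: σ_y = 301.0 MPa, ρ = 4541 kg/m³, cost = 25.90 $/kg
  magnesium alloy: M = 34.3 kN·m per $
  nylon: M = 25.0 kN·m per $
  soda-lime glass: M = 16.1 kN·m per $
  copper: M = 4.20 kN·m per $
  commercially pure titanium: M = 2.56 kN·m per $
Magnesium alloy has the largest M.

magnesium alloy, M = 34.3 kN·m per $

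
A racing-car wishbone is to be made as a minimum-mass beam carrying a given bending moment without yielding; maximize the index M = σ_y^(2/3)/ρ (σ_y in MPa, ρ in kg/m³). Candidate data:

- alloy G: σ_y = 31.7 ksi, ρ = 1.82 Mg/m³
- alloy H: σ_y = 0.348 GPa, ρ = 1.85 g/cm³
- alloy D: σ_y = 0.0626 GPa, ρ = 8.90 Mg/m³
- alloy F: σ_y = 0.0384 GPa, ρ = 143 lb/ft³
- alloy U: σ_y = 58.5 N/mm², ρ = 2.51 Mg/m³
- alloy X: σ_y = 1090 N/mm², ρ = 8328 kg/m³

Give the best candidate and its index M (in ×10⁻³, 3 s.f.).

In SI units:
  alloy G: σ_y = 218.6 MPa, ρ = 1820 kg/m³
  alloy H: σ_y = 348.0 MPa, ρ = 1850 kg/m³
  alloy D: σ_y = 62.60 MPa, ρ = 8900 kg/m³
  alloy F: σ_y = 38.40 MPa, ρ = 2291 kg/m³
  alloy U: σ_y = 58.50 MPa, ρ = 2510 kg/m³
  alloy X: σ_y = 1090 MPa, ρ = 8328 kg/m³
  alloy H: M = 26.7×10⁻³
  alloy G: M = 19.9×10⁻³
  alloy X: M = 12.7×10⁻³
  alloy U: M = 6.00×10⁻³
  alloy F: M = 4.97×10⁻³
  alloy D: M = 1.77×10⁻³
The maximum is for alloy H.

alloy H, M = 26.7×10⁻³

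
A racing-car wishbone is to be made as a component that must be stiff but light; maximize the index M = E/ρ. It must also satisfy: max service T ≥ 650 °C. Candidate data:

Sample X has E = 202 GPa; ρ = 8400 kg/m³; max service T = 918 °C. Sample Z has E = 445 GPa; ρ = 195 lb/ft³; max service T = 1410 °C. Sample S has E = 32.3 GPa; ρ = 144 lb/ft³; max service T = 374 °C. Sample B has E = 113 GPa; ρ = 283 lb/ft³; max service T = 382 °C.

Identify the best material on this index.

Screen on constraints: max service T ≥ 650 °C. Survivors: sample X, sample Z.
After converting to SI:
  sample X: E = 202.0 GPa, ρ = 8400 kg/m³
  sample Z: E = 445.0 GPa, ρ = 3124 kg/m³
  sample Z: M = 142 MN·m/kg
  sample X: M = 24.0 MN·m/kg
Highest index: sample Z.

sample Z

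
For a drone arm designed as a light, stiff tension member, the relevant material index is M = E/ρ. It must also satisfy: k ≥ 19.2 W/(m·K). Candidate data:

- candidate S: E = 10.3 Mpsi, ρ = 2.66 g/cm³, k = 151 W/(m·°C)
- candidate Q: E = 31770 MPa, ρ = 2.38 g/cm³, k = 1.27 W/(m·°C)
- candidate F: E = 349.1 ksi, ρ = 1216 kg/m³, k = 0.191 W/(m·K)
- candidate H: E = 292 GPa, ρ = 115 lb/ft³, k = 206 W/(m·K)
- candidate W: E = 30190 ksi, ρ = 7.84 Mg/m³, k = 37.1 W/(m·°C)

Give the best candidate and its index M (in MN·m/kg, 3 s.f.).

candidate H, M = 159 MN·m/kg

Screen on constraints: k ≥ 19.2 W/(m·K). Survivors: candidate S, candidate H, candidate W.
Normalizing units and computing the index:
  candidate S: E = 71.02 GPa, ρ = 2660 kg/m³
  candidate H: E = 292.0 GPa, ρ = 1842 kg/m³
  candidate W: E = 208.2 GPa, ρ = 7840 kg/m³
  candidate H: M = 159 MN·m/kg
  candidate S: M = 26.7 MN·m/kg
  candidate W: M = 26.6 MN·m/kg
The maximum is for candidate H.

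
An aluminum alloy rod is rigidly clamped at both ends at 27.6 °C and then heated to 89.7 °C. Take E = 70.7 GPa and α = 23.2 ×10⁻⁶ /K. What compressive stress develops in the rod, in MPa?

ΔT = 62.10 K. Constrained thermal stress σ = E·α·ΔT = 70.70×10³ MPa × 23.2×10⁻⁶ × 62.10 = 102 MPa (compressive).

102 MPa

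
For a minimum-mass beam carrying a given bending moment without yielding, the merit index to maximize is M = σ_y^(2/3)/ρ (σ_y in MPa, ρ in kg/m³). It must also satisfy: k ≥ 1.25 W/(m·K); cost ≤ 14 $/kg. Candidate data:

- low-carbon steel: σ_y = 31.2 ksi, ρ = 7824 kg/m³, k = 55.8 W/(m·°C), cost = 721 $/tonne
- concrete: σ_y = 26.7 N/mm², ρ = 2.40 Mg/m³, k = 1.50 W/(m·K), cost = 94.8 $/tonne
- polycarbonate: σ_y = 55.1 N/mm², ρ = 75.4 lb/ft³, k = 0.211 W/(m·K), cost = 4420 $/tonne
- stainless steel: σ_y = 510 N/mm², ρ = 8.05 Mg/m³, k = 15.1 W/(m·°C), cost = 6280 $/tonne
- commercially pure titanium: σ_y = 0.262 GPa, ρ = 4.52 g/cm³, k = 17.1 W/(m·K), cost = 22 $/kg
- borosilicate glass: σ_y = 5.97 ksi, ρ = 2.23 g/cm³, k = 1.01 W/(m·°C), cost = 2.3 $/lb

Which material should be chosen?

stainless steel

Screen on constraints: k ≥ 1.25 W/(m·K); cost ≤ 14 $/kg. Survivors: low-carbon steel, concrete, stainless steel.
Convert each candidate to consistent units, then evaluate M:
  low-carbon steel: σ_y = 215.1 MPa, ρ = 7824 kg/m³
  concrete: σ_y = 26.70 MPa, ρ = 2400 kg/m³
  stainless steel: σ_y = 510.0 MPa, ρ = 8050 kg/m³
  stainless steel: M = 7.93×10⁻³
  low-carbon steel: M = 4.59×10⁻³
  concrete: M = 3.72×10⁻³
Stainless steel has the largest M.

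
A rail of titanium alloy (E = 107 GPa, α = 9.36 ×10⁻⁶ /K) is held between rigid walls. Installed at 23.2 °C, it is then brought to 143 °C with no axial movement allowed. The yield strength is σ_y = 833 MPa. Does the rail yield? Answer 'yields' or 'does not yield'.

does not yield

ΔT = 119.8 K. Constrained thermal stress σ = E·α·ΔT = 107.0×10³ MPa × 9.36×10⁻⁶ × 119.8 = 120 MPa (compressive).
Compare to σ_y = 833 MPa: σ < σ_y, so it does not yield.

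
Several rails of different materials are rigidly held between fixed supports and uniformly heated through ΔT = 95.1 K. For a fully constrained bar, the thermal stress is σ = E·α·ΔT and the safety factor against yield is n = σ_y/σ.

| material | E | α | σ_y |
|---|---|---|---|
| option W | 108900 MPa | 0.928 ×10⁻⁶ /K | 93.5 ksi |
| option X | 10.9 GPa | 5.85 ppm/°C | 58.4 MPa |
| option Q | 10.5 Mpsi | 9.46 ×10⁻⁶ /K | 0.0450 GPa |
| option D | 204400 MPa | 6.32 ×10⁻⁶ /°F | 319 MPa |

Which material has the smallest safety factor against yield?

option Q

With everything in SI (GPa, ×10⁻⁶/K, MPa):
  option W: E = 108.9, α = 0.928, σ_y = 644.7 → σ = 9.61 MPa, n = 67.1
  option X: E = 10.90, α = 5.85, σ_y = 58.40 → σ = 6.06 MPa, n = 9.63
  option Q: E = 72.39, α = 9.46, σ_y = 45.00 → σ = 65.1 MPa, n = 0.691
  option D: E = 204.4, α = 11.4, σ_y = 319.0 → σ = 221 MPa, n = 1.44
Option Q has the lowest safety factor, n = 0.691.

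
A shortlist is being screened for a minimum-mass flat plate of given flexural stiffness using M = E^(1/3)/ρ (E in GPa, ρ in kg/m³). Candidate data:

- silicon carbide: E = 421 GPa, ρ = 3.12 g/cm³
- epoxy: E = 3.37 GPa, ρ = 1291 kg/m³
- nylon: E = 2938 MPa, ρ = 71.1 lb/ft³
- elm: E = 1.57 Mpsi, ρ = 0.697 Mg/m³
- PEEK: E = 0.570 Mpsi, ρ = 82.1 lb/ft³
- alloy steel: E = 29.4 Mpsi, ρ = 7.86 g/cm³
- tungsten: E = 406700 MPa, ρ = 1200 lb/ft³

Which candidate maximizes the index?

After converting to SI:
  silicon carbide: E = 421.0 GPa, ρ = 3120 kg/m³
  epoxy: E = 3.370 GPa, ρ = 1291 kg/m³
  nylon: E = 2.938 GPa, ρ = 1139 kg/m³
  elm: E = 10.82 GPa, ρ = 697.0 kg/m³
  PEEK: E = 3.930 GPa, ρ = 1315 kg/m³
  alloy steel: E = 202.7 GPa, ρ = 7860 kg/m³
  tungsten: E = 406.7 GPa, ρ = 19220 kg/m³
  elm: M = 3.17×10⁻³
  silicon carbide: M = 2.40×10⁻³
  nylon: M = 1.26×10⁻³
  PEEK: M = 1.20×10⁻³
  epoxy: M = 1.16×10⁻³
  alloy steel: M = 0.747×10⁻³
  tungsten: M = 0.385×10⁻³
The maximum is for elm.

elm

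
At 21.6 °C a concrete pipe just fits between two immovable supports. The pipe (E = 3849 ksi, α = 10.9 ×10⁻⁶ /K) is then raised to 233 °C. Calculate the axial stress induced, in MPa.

E = 3849 ksi = 26.54 GPa.
ΔT = 211.4 K. Constrained thermal stress σ = E·α·ΔT = 26.54×10³ MPa × 10.9×10⁻⁶ × 211.4 = 61.2 MPa (compressive).

61.2 MPa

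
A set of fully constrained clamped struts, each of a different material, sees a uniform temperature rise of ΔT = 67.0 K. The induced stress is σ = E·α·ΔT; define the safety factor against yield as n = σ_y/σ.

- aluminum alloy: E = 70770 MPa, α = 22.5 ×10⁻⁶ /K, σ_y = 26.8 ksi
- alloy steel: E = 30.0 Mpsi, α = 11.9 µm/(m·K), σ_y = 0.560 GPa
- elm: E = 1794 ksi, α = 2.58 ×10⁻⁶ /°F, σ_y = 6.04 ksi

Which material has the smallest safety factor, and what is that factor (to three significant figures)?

Per material, after unit conversion:
  aluminum alloy: E = 70.77, α = 22.5, σ_y = 184.8 → σ = 107 MPa, n = 1.73
  alloy steel: E = 206.8, α = 11.9, σ_y = 560.0 → σ = 165 MPa, n = 3.40
  elm: E = 12.37, α = 4.64, σ_y = 41.64 → σ = 3.85 MPa, n = 10.8
Aluminum alloy has the lowest safety factor, n = 1.73.

aluminum alloy, n = 1.73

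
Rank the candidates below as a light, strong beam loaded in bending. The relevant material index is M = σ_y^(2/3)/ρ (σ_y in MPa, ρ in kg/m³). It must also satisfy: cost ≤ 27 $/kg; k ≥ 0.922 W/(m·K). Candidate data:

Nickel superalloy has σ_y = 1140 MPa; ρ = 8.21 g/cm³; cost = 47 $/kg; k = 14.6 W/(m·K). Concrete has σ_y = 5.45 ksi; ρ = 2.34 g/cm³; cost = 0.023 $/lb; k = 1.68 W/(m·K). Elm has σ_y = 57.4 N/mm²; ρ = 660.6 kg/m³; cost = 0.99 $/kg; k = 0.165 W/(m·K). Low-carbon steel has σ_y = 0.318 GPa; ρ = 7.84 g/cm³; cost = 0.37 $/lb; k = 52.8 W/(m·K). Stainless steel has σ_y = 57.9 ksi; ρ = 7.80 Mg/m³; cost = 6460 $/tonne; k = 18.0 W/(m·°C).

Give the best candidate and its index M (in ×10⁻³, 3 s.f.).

Screen on constraints: cost ≤ 27 $/kg; k ≥ 0.922 W/(m·K). Survivors: concrete, low-carbon steel, stainless steel.
Normalizing units and computing the index:
  concrete: σ_y = 37.58 MPa, ρ = 2340 kg/m³
  low-carbon steel: σ_y = 318.0 MPa, ρ = 7840 kg/m³
  stainless steel: σ_y = 399.2 MPa, ρ = 7800 kg/m³
  stainless steel: M = 6.95×10⁻³
  low-carbon steel: M = 5.94×10⁻³
  concrete: M = 4.79×10⁻³
The maximum is for stainless steel.

stainless steel, M = 6.95×10⁻³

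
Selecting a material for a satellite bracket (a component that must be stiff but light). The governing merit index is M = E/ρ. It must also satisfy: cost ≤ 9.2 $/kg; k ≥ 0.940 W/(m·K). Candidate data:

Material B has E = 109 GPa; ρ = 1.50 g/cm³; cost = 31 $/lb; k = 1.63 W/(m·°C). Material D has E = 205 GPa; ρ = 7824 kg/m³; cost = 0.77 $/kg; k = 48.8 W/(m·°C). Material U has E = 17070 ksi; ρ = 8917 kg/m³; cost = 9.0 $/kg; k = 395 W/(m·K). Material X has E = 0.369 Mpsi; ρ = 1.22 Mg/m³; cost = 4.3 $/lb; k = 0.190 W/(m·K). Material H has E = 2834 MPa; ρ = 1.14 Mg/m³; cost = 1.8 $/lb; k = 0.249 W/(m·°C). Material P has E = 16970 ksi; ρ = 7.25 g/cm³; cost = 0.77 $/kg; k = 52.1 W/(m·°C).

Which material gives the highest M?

Screen on constraints: cost ≤ 9.2 $/kg; k ≥ 0.940 W/(m·K). Survivors: material D, material U, material P.
Putting every candidate on a common basis:
  material D: E = 205.0 GPa, ρ = 7824 kg/m³
  material U: E = 117.7 GPa, ρ = 8917 kg/m³
  material P: E = 117.0 GPa, ρ = 7250 kg/m³
  material D: M = 26.2 MN·m/kg
  material P: M = 16.1 MN·m/kg
  material U: M = 13.2 MN·m/kg
The maximum is for material D.

material D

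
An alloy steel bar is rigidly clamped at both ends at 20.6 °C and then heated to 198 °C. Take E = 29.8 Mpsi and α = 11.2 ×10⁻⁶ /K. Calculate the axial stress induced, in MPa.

E = 29.8 Mpsi = 205.5 GPa.
ΔT = 177.4 K. Constrained thermal stress σ = E·α·ΔT = 205.5×10³ MPa × 11.2×10⁻⁶ × 177.4 = 408 MPa (compressive).

408 MPa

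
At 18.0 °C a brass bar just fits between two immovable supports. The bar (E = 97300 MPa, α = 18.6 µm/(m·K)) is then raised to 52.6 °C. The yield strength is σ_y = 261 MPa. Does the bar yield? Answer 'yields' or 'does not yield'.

does not yield

E = 97300 MPa = 97.30 GPa.
ΔT = 34.60 K. Constrained thermal stress σ = E·α·ΔT = 97.30×10³ MPa × 18.6×10⁻⁶ × 34.60 = 62.6 MPa (compressive).
Compare to σ_y = 261 MPa: σ < σ_y, so it does not yield.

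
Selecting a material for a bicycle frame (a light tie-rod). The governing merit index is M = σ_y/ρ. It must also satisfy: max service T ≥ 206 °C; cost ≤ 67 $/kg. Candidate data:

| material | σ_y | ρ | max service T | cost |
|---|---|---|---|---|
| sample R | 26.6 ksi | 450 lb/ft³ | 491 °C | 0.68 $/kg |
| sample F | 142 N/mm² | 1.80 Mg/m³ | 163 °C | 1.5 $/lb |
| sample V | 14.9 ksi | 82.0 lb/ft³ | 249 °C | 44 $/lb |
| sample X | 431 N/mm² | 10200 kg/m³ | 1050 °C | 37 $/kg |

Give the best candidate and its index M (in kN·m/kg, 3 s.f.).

sample X, M = 42.3 kN·m/kg

Screen on constraints: max service T ≥ 206 °C; cost ≤ 67 $/kg. Survivors: sample R, sample X.
Convert each candidate to consistent units, then evaluate M:
  sample R: σ_y = 183.4 MPa, ρ = 7208 kg/m³
  sample X: σ_y = 431.0 MPa, ρ = 10200 kg/m³
  sample X: M = 42.3 kN·m/kg
  sample R: M = 25.4 kN·m/kg
Sample X has the largest M.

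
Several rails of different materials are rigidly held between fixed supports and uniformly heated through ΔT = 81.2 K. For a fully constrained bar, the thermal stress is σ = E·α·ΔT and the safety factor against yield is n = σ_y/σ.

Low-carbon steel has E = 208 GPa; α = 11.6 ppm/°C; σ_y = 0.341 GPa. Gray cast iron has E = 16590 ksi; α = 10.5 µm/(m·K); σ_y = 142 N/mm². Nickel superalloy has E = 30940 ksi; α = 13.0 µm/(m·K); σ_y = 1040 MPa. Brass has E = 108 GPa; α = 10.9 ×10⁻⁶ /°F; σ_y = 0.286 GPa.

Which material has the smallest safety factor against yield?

Converting E to GPa, α to ×10⁻⁶/K, σ_y to MPa, then σ and n for each:
  low-carbon steel: E = 208.0, α = 11.6, σ_y = 341.0 → σ = 196 MPa, n = 1.74
  gray cast iron: E = 114.4, α = 10.5, σ_y = 142.0 → σ = 97.5 MPa, n = 1.46
  nickel superalloy: E = 213.3, α = 13.0, σ_y = 1040 → σ = 225 MPa, n = 4.62
  brass: E = 108.0, α = 19.6, σ_y = 286.0 → σ = 172 MPa, n = 1.66
Gray cast iron has the lowest safety factor, n = 1.46.

gray cast iron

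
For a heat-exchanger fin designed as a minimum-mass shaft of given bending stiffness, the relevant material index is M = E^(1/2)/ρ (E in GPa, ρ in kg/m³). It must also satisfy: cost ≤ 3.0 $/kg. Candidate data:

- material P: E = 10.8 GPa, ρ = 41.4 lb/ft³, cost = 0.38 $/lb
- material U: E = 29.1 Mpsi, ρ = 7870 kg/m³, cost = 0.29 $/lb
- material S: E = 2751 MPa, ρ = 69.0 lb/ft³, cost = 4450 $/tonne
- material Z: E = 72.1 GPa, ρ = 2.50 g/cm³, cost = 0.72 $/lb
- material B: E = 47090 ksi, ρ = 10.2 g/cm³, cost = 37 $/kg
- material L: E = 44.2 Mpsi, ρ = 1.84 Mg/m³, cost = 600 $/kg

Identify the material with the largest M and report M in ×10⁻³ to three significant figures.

Screen on constraints: cost ≤ 3.0 $/kg. Survivors: material P, material U, material Z.
Convert each candidate to consistent units, then evaluate M:
  material P: E = 10.80 GPa, ρ = 663.2 kg/m³
  material U: E = 200.6 GPa, ρ = 7870 kg/m³
  material Z: E = 72.10 GPa, ρ = 2500 kg/m³
  material P: M = 4.96×10⁻³
  material Z: M = 3.40×10⁻³
  material U: M = 1.80×10⁻³
Material P ranks first.

material P, M = 4.96×10⁻³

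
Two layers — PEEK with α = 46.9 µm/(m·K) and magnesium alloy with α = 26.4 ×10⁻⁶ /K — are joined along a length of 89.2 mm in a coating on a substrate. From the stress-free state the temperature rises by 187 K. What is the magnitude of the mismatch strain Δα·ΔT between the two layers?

3.83×10⁻³

Δα = |46.9 − 26.4|×10⁻⁶/K = 20.5×10⁻⁶/K.
Mismatch strain = Δα·ΔT = 20.5×10⁻⁶ × 187.0 = 3.83×10⁻³.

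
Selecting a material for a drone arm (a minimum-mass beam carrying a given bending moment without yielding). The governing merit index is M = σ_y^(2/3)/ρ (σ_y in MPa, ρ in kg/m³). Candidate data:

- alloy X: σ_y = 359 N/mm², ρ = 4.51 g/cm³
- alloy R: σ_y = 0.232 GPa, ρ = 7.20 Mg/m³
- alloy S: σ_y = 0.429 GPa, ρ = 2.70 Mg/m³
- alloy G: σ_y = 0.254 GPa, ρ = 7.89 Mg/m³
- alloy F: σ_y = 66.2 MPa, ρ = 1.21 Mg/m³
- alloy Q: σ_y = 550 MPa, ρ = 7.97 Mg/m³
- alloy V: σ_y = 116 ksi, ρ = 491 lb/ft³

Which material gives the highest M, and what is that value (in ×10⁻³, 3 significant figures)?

alloy S, M = 21.1×10⁻³

Convert each candidate to consistent units, then evaluate M:
  alloy X: σ_y = 359.0 MPa, ρ = 4510 kg/m³
  alloy R: σ_y = 232.0 MPa, ρ = 7200 kg/m³
  alloy S: σ_y = 429.0 MPa, ρ = 2700 kg/m³
  alloy G: σ_y = 254.0 MPa, ρ = 7890 kg/m³
  alloy F: σ_y = 66.20 MPa, ρ = 1210 kg/m³
  alloy Q: σ_y = 550.0 MPa, ρ = 7970 kg/m³
  alloy V: σ_y = 799.8 MPa, ρ = 7865 kg/m³
  alloy S: M = 21.1×10⁻³
  alloy F: M = 13.5×10⁻³
  alloy X: M = 11.2×10⁻³
  alloy V: M = 11.0×10⁻³
  alloy Q: M = 8.42×10⁻³
  alloy R: M = 5.24×10⁻³
  alloy G: M = 5.08×10⁻³
Alloy S ranks first.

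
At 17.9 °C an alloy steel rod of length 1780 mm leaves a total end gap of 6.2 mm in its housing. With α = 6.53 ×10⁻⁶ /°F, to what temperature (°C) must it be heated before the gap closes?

314 °C

α = 6.53×10⁻⁶/°F × 9/5 = 11.8×10⁻⁶/K.
α·L₀·ΔT = 6.2 mm ⇒ ΔT = 6.2 / (11.8×10⁻⁶ × 1780.0) = 296.3 K.
T = 17.9 + 296.3 = 314.2 °C.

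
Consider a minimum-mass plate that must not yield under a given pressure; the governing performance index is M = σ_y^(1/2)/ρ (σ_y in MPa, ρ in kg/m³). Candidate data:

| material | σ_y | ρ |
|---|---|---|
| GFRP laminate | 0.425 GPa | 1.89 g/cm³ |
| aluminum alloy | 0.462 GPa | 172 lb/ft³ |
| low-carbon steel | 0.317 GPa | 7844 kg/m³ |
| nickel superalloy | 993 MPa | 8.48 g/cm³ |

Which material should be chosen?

After converting to SI:
  GFRP laminate: σ_y = 425.0 MPa, ρ = 1890 kg/m³
  aluminum alloy: σ_y = 462.0 MPa, ρ = 2755 kg/m³
  low-carbon steel: σ_y = 317.0 MPa, ρ = 7844 kg/m³
  nickel superalloy: σ_y = 993.0 MPa, ρ = 8480 kg/m³
  GFRP laminate: M = 10.9×10⁻³
  aluminum alloy: M = 7.80×10⁻³
  nickel superalloy: M = 3.72×10⁻³
  low-carbon steel: M = 2.27×10⁻³
GFRP laminate ranks first.

GFRP laminate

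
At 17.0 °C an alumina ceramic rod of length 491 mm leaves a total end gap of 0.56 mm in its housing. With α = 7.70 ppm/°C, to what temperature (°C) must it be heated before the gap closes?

α·L₀·ΔT = 0.56 mm ⇒ ΔT = 0.56 / (7.70×10⁻⁶ × 491.0) = 148.1 K.
T = 17.0 + 148.1 = 165.1 °C.

165 °C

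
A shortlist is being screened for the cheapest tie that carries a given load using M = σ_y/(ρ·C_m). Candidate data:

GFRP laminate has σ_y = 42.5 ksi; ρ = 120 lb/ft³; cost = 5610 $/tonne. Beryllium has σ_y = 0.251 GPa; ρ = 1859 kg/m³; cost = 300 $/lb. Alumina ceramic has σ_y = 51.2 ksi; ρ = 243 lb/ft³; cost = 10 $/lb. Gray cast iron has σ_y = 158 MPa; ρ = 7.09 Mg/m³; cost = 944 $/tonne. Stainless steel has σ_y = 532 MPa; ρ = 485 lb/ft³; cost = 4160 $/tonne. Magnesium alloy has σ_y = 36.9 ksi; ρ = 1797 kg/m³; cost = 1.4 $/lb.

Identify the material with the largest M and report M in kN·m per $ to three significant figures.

Putting every candidate on a common basis:
  GFRP laminate: σ_y = 293.0 MPa, ρ = 1922 kg/m³, cost = 5.610 $/kg
  beryllium: σ_y = 251.0 MPa, ρ = 1859 kg/m³, cost = 661.4 $/kg
  alumina ceramic: σ_y = 353.0 MPa, ρ = 3892 kg/m³, cost = 22.05 $/kg
  gray cast iron: σ_y = 158.0 MPa, ρ = 7090 kg/m³, cost = 0.9440 $/kg
  stainless steel: σ_y = 532.0 MPa, ρ = 7769 kg/m³, cost = 4.160 $/kg
  magnesium alloy: σ_y = 254.4 MPa, ρ = 1797 kg/m³, cost = 3.086 $/kg
  magnesium alloy: M = 45.9 kN·m per $
  GFRP laminate: M = 27.2 kN·m per $
  gray cast iron: M = 23.6 kN·m per $
  stainless steel: M = 16.5 kN·m per $
  alumina ceramic: M = 4.11 kN·m per $
  beryllium: M = 0.204 kN·m per $
Magnesium alloy ranks first.

magnesium alloy, M = 45.9 kN·m per $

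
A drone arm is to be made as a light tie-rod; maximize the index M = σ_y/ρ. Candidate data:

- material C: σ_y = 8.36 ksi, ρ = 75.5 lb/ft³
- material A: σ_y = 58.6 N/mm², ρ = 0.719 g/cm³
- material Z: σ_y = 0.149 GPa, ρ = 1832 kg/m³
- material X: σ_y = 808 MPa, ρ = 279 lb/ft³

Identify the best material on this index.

material X

Convert each candidate to consistent units, then evaluate M:
  material C: σ_y = 57.64 MPa, ρ = 1209 kg/m³
  material A: σ_y = 58.60 MPa, ρ = 719.0 kg/m³
  material Z: σ_y = 149.0 MPa, ρ = 1832 kg/m³
  material X: σ_y = 808.0 MPa, ρ = 4469 kg/m³
  material X: M = 181 kN·m/kg
  material A: M = 81.5 kN·m/kg
  material Z: M = 81.3 kN·m/kg
  material C: M = 47.7 kN·m/kg
Highest index: material X.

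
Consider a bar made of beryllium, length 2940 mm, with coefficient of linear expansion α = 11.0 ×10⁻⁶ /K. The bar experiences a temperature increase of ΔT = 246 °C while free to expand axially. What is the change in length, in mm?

7.96 mm

ΔL = α·L₀·ΔT = 11.0×10⁻⁶ × 2940 mm × 246.0 K = 7.96 mm.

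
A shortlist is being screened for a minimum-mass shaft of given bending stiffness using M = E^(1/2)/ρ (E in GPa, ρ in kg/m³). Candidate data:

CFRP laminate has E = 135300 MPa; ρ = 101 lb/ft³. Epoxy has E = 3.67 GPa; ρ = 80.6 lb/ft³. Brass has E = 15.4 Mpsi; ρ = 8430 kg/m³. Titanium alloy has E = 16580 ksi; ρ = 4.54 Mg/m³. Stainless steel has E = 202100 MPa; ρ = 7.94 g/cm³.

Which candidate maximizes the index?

Normalizing units and computing the index:
  CFRP laminate: E = 135.3 GPa, ρ = 1618 kg/m³
  epoxy: E = 3.670 GPa, ρ = 1291 kg/m³
  brass: E = 106.2 GPa, ρ = 8430 kg/m³
  titanium alloy: E = 114.3 GPa, ρ = 4540 kg/m³
  stainless steel: E = 202.1 GPa, ρ = 7940 kg/m³
  CFRP laminate: M = 7.19×10⁻³
  titanium alloy: M = 2.36×10⁻³
  stainless steel: M = 1.79×10⁻³
  epoxy: M = 1.48×10⁻³
  brass: M = 1.22×10⁻³
The maximum is for CFRP laminate.

CFRP laminate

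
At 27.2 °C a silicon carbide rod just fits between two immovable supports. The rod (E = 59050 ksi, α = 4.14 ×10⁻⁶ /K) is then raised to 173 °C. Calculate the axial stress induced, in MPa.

246 MPa

E = 59050 ksi = 407.1 GPa.
ΔT = 145.8 K. Constrained thermal stress σ = E·α·ΔT = 407.1×10³ MPa × 4.14×10⁻⁶ × 145.8 = 246 MPa (compressive).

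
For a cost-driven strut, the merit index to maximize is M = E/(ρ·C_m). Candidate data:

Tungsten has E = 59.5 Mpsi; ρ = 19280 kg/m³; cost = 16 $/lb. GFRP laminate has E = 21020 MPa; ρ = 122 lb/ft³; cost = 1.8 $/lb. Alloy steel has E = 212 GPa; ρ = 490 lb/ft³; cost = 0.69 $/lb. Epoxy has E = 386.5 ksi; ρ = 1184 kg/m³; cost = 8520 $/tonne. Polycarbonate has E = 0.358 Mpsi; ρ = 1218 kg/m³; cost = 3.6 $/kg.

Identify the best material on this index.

alloy steel

After converting to SI:
  tungsten: E = 410.2 GPa, ρ = 19280 kg/m³, cost = 35.27 $/kg
  GFRP laminate: E = 21.02 GPa, ρ = 1954 kg/m³, cost = 3.968 $/kg
  alloy steel: E = 212.0 GPa, ρ = 7849 kg/m³, cost = 1.521 $/kg
  epoxy: E = 2.665 GPa, ρ = 1184 kg/m³, cost = 8.520 $/kg
  polycarbonate: E = 2.468 GPa, ρ = 1218 kg/m³, cost = 3.600 $/kg
  alloy steel: M = 17.8 MN·m per $
  GFRP laminate: M = 2.71 MN·m per $
  tungsten: M = 0.603 MN·m per $
  polycarbonate: M = 0.563 MN·m per $
  epoxy: M = 0.264 MN·m per $
Highest index: alloy steel.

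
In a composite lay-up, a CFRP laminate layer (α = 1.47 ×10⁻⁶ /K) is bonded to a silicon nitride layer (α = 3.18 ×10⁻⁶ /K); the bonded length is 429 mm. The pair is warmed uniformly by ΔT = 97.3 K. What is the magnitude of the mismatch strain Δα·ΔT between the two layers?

1.66×10⁻⁴

Δα = |1.47 − 3.18|×10⁻⁶/K = 1.71×10⁻⁶/K.
Mismatch strain = Δα·ΔT = 1.71×10⁻⁶ × 97.3 = 1.66×10⁻⁴.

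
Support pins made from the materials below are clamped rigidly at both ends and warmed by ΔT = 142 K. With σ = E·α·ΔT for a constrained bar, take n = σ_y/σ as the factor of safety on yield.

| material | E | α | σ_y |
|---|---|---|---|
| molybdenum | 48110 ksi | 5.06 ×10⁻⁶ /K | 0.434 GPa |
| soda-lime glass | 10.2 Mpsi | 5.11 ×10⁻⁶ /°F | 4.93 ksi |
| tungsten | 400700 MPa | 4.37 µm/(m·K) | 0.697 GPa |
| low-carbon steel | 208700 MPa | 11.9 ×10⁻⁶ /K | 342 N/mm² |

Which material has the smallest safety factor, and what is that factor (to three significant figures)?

soda-lime glass, n = 0.370

In consistent units (E in GPa, α in ×10⁻⁶/K, σ_y in MPa):
  molybdenum: E = 331.7, α = 5.06, σ_y = 434.0 → σ = 238 MPa, n = 1.82
  soda-lime glass: E = 70.33, α = 9.20, σ_y = 33.99 → σ = 91.9 MPa, n = 0.370
  tungsten: E = 400.7, α = 4.37, σ_y = 697.0 → σ = 249 MPa, n = 2.80
  low-carbon steel: E = 208.7, α = 11.9, σ_y = 342.0 → σ = 353 MPa, n = 0.970
Soda-lime glass has the lowest safety factor, n = 0.370.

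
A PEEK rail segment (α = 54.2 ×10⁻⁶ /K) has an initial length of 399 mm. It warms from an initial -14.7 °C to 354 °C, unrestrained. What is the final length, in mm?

ΔT = 354 − (-14.7) = 368.7 K.
ΔL = α·L₀·ΔT = 54.2×10⁻⁶ × 399 mm × 368.7 K = 7.97 mm.
L = L₀ + ΔL = 399 + 7.97 = 406.97 mm.

406.97 mm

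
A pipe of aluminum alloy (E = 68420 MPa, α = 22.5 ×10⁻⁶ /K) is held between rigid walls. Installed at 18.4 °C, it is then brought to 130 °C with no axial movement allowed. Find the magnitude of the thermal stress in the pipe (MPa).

172 MPa

E = 68420 MPa = 68.42 GPa.
ΔT = 111.6 K. Constrained thermal stress σ = E·α·ΔT = 68.42×10³ MPa × 22.5×10⁻⁶ × 111.6 = 172 MPa (compressive).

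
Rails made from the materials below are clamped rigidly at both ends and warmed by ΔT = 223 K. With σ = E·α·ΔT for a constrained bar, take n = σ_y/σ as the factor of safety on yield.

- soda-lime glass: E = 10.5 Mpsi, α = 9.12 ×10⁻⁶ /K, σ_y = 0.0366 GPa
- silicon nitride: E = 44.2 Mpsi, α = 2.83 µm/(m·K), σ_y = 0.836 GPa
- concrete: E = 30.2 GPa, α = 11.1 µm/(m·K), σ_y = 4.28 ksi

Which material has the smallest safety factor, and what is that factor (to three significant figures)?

soda-lime glass, n = 0.249

With everything in SI (GPa, ×10⁻⁶/K, MPa):
  soda-lime glass: E = 72.39, α = 9.12, σ_y = 36.60 → σ = 147 MPa, n = 0.249
  silicon nitride: E = 304.7, α = 2.83, σ_y = 836.0 → σ = 192 MPa, n = 4.35
  concrete: E = 30.20, α = 11.1, σ_y = 29.51 → σ = 74.8 MPa, n = 0.395
Smallest n: soda-lime glass with n = 0.249.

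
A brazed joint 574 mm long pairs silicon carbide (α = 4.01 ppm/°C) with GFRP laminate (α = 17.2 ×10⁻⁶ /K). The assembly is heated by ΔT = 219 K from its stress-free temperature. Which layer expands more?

GFRP laminate

α(silicon carbide) = 4.01×10⁻⁶/K vs α(GFRP laminate) = 17.2×10⁻⁶/K.
Higher α expands more for the same ΔT: GFRP laminate.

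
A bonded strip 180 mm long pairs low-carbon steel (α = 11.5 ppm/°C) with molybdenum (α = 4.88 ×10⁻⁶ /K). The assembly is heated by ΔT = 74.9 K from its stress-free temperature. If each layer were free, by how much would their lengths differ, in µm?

Δα = |11.5 − 4.88|×10⁻⁶/K = 6.62×10⁻⁶/K.
ΔL_mismatch = Δα·L·ΔT = 6.62×10⁻⁶ × 180.0 mm × 74.9 K = 89.3 µm.

89.3 µm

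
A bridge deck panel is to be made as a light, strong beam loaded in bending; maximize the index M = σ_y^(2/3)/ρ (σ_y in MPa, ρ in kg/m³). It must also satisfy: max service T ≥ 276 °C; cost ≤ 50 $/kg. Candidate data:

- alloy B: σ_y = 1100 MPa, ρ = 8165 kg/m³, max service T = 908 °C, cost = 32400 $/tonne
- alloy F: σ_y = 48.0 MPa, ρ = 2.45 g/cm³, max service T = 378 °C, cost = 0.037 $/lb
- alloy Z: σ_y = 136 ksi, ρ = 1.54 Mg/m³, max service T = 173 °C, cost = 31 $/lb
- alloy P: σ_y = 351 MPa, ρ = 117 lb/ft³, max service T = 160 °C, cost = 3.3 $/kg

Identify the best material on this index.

alloy B

Screen on constraints: max service T ≥ 276 °C; cost ≤ 50 $/kg. Survivors: alloy B, alloy F.
Normalizing units and computing the index:
  alloy B: σ_y = 1100 MPa, ρ = 8165 kg/m³
  alloy F: σ_y = 48.00 MPa, ρ = 2450 kg/m³
  alloy B: M = 13.1×10⁻³
  alloy F: M = 5.39×10⁻³
The maximum is for alloy B.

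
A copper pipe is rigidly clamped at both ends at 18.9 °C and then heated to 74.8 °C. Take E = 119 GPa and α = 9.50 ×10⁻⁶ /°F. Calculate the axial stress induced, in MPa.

114 MPa

α = 9.50×10⁻⁶/°F × 9/5 = 17.1×10⁻⁶/K.
ΔT = 55.90 K. Constrained thermal stress σ = E·α·ΔT = 119.0×10³ MPa × 17.1×10⁻⁶ × 55.90 = 114 MPa (compressive).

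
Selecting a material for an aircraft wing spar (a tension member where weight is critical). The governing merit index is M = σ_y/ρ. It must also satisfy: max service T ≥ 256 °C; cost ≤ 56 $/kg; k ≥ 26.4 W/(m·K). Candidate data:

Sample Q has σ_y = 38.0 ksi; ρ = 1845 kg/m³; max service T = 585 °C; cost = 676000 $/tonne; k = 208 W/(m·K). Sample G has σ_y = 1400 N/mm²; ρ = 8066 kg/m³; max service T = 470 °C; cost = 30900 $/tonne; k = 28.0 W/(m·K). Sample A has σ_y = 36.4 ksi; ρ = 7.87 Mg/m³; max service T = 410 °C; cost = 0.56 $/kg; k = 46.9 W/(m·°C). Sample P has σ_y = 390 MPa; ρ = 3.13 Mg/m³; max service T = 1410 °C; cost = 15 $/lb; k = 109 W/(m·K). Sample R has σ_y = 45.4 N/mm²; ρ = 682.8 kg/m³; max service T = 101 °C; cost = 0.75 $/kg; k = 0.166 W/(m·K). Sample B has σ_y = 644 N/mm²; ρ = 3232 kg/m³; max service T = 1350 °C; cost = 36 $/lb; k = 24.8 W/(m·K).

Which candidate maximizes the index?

Screen on constraints: max service T ≥ 256 °C; cost ≤ 56 $/kg; k ≥ 26.4 W/(m·K). Survivors: sample G, sample A, sample P.
Putting every candidate on a common basis:
  sample G: σ_y = 1400 MPa, ρ = 8066 kg/m³
  sample A: σ_y = 251.0 MPa, ρ = 7870 kg/m³
  sample P: σ_y = 390.0 MPa, ρ = 3130 kg/m³
  sample G: M = 174 kN·m/kg
  sample P: M = 125 kN·m/kg
  sample A: M = 31.9 kN·m/kg
Sample G ranks first.

sample G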